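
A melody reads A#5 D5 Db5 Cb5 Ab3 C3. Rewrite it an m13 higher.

F#7 Bb6 Bbb6 Abb6 Fb5 Ab4

A#5 → F#7
D5 → Bb6
Db5 → Bbb6
Cb5 → Abb6
Ab3 → Fb5
C3 → Ab4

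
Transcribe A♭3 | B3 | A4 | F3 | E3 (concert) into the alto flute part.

The alto flute sounds a perfect fourth below written, so the written part must be a perfect fourth above concert — transpose each note up.
Ab3 to Db4
B3 to E4
A4 to D5
F3 to Bb3
E3 to A3

Db4 E4 D5 Bb3 A3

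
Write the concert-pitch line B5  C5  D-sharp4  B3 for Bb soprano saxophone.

C#6 D5 E#4 C#4

The Bb soprano saxophone sounds a major second below written, so the written part must be a major second above concert — transpose each note up.
B5 gives C#6
C5 gives D5
D#4 gives E#4
B3 gives C#4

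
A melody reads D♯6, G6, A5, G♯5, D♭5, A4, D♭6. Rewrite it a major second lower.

C#6 F6 G5 F#5 Cb5 G4 Cb6

D#6 becomes C#6
G6 becomes F6
A5 becomes G5
G#5 becomes F#5
Db5 becomes Cb5
A4 becomes G4
Db6 becomes Cb6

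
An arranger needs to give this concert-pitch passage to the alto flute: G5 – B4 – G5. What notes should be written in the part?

Written C4 sounds as G3 on the alto flute, so concert pitches are written a perfect fourth up.
G5 -> C6
B4 -> E5
G5 -> C6

C6 E5 C6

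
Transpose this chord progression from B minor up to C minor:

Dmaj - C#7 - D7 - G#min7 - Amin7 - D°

B minor up to C minor is a minor second; each chord root moves by that interval while the quality stays the same.
Dmaj: root D up a minor second → Eb, giving Ebmaj.
C#7: root C# up a minor second → D, giving D7.
D7: root D up a minor second → Eb, giving Eb7.
G#min7: root G# up a minor second → A, giving Amin7.
Amin7: root A up a minor second → Bb, giving Bbmin7.
D°: root D up a minor second → Eb, giving Eb°.

Ebmaj D7 Eb7 Amin7 Bbmin7 Eb°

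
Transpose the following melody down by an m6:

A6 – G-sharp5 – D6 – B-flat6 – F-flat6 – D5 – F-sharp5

C#6 B#4 F#5 D6 Ab5 F#4 A#4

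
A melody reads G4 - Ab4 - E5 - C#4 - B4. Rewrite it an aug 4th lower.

G4 gives Db4
Ab4 gives Ebb4
E5 gives Bb4
C#4 gives G3
B4 gives F4

Db4 Ebb4 Bb4 G3 F4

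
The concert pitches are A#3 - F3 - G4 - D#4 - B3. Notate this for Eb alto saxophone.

F##4 D4 E5 B#4 G#4

Written C4 sounds as Eb3 on the Eb alto saxophone, so concert pitches are written a major sixth up.
A#3 becomes F##4
F3 becomes D4
G4 becomes E5
D#4 becomes B#4
B3 becomes G#4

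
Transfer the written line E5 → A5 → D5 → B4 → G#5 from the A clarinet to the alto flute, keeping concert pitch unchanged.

F#5 B5 E5 C#5 A#5

First find concert pitch: the A clarinet sounds a minor third below written, so E5 A5 D5 B4 G#5 sounds C#5 F#5 B4 G#4 E#5.
Then write for alto flute: it sounds a perfect fourth below written, so the part must be a perfect fourth above concert.
C#5 → F#5
F#5 → B5
B4 → E5
G#4 → C#5
E#5 → A#5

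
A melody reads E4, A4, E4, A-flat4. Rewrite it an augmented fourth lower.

E4: a fourth down reaches B, and 6 semitones makes it Bb3.
A4: a fourth down reaches E, and 6 semitones makes it Eb4.
An augmented fourth down from E4 gives Bb3.
Ab4: a fourth down reaches E, and 6 semitones makes it Ebb4.

Bb3 Eb4 Bb3 Ebb4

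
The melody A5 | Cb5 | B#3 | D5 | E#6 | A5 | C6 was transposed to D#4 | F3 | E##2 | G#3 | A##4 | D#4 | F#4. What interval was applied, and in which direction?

down a diminished twelfth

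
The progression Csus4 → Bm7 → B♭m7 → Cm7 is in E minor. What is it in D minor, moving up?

Bbsus4 Am7 Abm7 Bbm7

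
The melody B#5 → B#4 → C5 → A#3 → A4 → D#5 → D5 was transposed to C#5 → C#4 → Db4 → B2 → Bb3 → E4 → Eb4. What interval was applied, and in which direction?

down a major seventh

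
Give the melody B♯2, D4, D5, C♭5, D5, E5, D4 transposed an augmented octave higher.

B##3 D#5 D#6 C6 D#6 E#6 D#5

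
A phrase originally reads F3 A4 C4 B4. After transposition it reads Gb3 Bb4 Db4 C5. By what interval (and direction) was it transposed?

up a minor second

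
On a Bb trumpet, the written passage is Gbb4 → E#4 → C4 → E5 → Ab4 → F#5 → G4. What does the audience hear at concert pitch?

Fbb4 D#4 Bb3 D5 Gb4 E5 F4

Written C4 on the Bb trumpet sounds as Bb3, a major second lower; apply that shift to every note.
Gbb4 gives Fbb4
E#4 gives D#4
C4 gives Bb3
E5 gives D5
Ab4 gives Gb4
F#5 gives E5
G4 gives F4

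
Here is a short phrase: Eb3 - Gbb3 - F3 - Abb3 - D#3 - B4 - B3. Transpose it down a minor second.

D3 Fb3 E3 Gb3 C##3 A#4 A#3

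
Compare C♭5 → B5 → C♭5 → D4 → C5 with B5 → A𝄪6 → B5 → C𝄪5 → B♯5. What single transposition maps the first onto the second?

Take the first pair: Cb5 → B5. C to B spans 7 letter names, so the interval is some kind of seventh.
Cb5 to B5 is 12 semitones, which makes it an augmented seventh; the second version is higher, so the direction is up.
Checking another pair — C5 → B#5 — gives the same interval.

up an augmented seventh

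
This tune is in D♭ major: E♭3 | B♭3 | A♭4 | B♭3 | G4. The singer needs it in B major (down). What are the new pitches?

C#3 G#3 F#4 G#3 E#4

From D♭ down to B is a diminished third; apply that to each pitch.
Eb3 → C#3
Bb3 → G#3
Ab4 → F#4
Bb3 → G#3
G4 → E#4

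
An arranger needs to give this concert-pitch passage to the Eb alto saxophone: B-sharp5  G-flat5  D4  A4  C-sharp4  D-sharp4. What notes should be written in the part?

G##6 Eb6 B4 F#5 A#4 B#4

The Eb alto saxophone sounds a major sixth below written, so the written part must be a major sixth above concert — transpose each note up.
B#5 becomes G##6
Gb5 becomes Eb6
D4 becomes B4
A4 becomes F#5
C#4 becomes A#4
D#4 becomes B#4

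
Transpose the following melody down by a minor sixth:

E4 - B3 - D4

A minor sixth down from E4 gives G#3.
B3: a sixth down reaches D, and 8 semitones makes it D#3.
D4 down a minor sixth is F#3.

G#3 D#3 F#3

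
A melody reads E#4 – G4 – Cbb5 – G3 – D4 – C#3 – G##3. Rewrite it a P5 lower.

E#4 gives A#3
G4 gives C4
Cbb5 gives Fbb4
G3 gives C3
D4 gives G3
C#3 gives F#2
G##3 gives C##3

A#3 C4 Fbb4 C3 G3 F#2 C##3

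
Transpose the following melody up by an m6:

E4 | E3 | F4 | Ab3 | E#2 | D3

C5 C4 Db5 Fb4 C#3 Bb3

A minor sixth up from E4 gives C5.
A minor sixth up from E3 gives C4.
A minor sixth up from F4 gives Db5.
A minor sixth up from Ab3 gives Fb4.
E#2: a sixth up reaches C, and 8 semitones makes it C#3.
A minor sixth up from D3 gives Bb3.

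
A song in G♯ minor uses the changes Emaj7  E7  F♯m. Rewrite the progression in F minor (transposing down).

Dbmaj7 Db7 Ebm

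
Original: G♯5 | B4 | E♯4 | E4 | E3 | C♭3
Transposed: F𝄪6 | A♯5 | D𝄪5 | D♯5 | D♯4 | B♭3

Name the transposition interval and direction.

up a major seventh

Take the first pair: G#5 → F##6. G to F spans 7 letter names, so the interval is some kind of seventh.
G#5 to F##6 is 11 semitones, which makes it a major seventh; the second version is higher, so the direction is up.
Checking another pair — Cb3 → Bb3 — gives the same interval.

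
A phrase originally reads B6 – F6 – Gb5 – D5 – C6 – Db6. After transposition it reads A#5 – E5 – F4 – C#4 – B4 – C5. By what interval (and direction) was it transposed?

From B6 to A#5 is 9 letter names — a ninth of some quality.
A#5 to B6 is 13 semitones, which makes it a minor ninth; the second version is lower, so the direction is down.
Checking another pair — Db6 → C5 — gives the same interval.

down a minor ninth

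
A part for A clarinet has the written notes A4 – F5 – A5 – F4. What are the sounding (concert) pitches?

F#4 D5 F#5 D4

Written C4 on the A clarinet sounds as A3, a minor third lower; apply that shift to every note.
A4 → F#4
F5 → D5
A5 → F#5
F4 → D4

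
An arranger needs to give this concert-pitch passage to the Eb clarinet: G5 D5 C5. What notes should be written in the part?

The Eb clarinet sounds a minor third above written, so the written part must be a minor third below concert — transpose each note down.
G5 becomes E5
D5 becomes B4
C5 becomes A4

E5 B4 A4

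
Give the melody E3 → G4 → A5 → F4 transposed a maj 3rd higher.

G#3 B4 C#6 A4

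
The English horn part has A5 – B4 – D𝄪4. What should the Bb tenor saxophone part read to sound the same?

First find concert pitch: the English horn sounds a perfect fifth below written, so A5 B4 D𝄪4 sounds D5 E4 G##3.
Then write for Bb tenor saxophone: it sounds a major ninth below written, so the part must be a major ninth above concert.
D5 → E6
E4 → F#5
G##3 → A##4

E6 F#5 A##4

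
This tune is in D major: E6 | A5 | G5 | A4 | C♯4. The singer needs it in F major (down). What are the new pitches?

D major to F major down is a major sixth, so every note moves down by that interval.
E6 → G5
A5 → C5
G5 → Bb4
A4 → C4
C#4 → E3

G5 C5 Bb4 C4 E3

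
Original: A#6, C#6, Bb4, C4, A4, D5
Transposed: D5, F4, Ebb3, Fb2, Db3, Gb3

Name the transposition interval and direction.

down an augmented twelfth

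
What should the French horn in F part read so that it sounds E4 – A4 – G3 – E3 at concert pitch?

B4 E5 D4 B3

Written C4 sounds as F3 on the French horn in F, so concert pitches are written a perfect fifth up.
E4 becomes B4
A4 becomes E5
G3 becomes D4
E3 becomes B3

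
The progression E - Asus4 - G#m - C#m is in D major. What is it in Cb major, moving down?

D major down to Cb major is an augmented second; each chord root moves by that interval while the quality stays the same.
E: root E down an augmented second → Db, giving Db.
Asus4: root A down an augmented second → Gb, giving Gbsus4.
G#m: root G# down an augmented second → F, giving Fm.
C#m: root C# down an augmented second → Bb, giving Bbm.

Db Gbsus4 Fm Bbm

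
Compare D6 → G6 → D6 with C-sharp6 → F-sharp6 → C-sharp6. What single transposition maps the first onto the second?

down a minor second

Take the first pair: D6 → C#6. D to C spans 2 letter names, so the interval is some kind of second.
C#6 to D6 is 1 semitone, which makes it a minor second; the second version is lower, so the direction is down.
Checking another pair — D6 → C#6 — gives the same interval.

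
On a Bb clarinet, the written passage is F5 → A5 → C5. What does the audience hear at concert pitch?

The Bb clarinet sounds a major second below written, so transpose each written note down a major second.
F5 to Eb5
A5 to G5
C5 to Bb4

Eb5 G5 Bb4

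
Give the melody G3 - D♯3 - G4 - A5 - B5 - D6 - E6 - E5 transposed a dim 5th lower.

A diminished fifth down from G3 gives C#3.
D#3: a fifth down reaches G, and 6 semitones makes it G##2.
G4: a fifth down reaches C, and 6 semitones makes it C#4.
A5 down a diminished fifth is D#5.
A diminished fifth down from B5 gives E#5.
D6: a fifth down reaches G, and 6 semitones makes it G#5.
E6 down a diminished fifth is A#5.
E5: a fifth down reaches A, and 6 semitones makes it A#4.

C#3 G##2 C#4 D#5 E#5 G#5 A#5 A#4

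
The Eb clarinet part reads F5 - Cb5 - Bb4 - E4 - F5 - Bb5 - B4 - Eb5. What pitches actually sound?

Ab5 Ebb5 Db5 G4 Ab5 Db6 D5 Gb5

Written C4 on the Eb clarinet sounds as Eb4, a minor third higher; apply that shift to every note.
F5 → Ab5
Cb5 → Ebb5
Bb4 → Db5
E4 → G4
F5 → Ab5
Bb5 → Db6
B4 → D5
Eb5 → Gb5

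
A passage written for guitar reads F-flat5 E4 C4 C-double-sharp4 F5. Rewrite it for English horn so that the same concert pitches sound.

Cb5 B3 G3 G##3 C5

First find concert pitch: the guitar sounds a perfect octave below written, so F-flat5 E4 C4 C-double-sharp4 F5 sounds Fb4 E3 C3 C##3 F4.
Then write for English horn: it sounds a perfect fifth below written, so the part must be a perfect fifth above concert.
Fb4 → Cb5
E3 → B3
C3 → G3
C##3 → G##3
F4 → C5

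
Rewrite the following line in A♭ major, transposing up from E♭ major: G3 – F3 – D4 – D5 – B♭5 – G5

E♭ major to A♭ major up is a perfect fourth, so every note moves up by that interval.
G3 becomes C4
F3 becomes Bb3
D4 becomes G4
D5 becomes G5
Bb5 becomes Eb6
G5 becomes C6

C4 Bb3 G4 G5 Eb6 C6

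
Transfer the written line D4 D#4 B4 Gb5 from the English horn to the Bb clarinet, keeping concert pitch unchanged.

First find concert pitch: the English horn sounds a perfect fifth below written, so D4 D#4 B4 Gb5 sounds G3 G#3 E4 Cb5.
Then write for Bb clarinet: it sounds a major second below written, so the part must be a major second above concert.
G3 → A3
G#3 → A#3
E4 → F#4
Cb5 → Db5

A3 A#3 F#4 Db5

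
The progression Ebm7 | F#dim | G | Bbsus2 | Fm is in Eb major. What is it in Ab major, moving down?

Abm7 Bdim C Ebsus2 Bbm

Eb major down to Ab major is a perfect fifth; each chord root moves by that interval while the quality stays the same.
Ebm7: root Eb down a perfect fifth → Ab, giving Abm7.
F#dim: root F# down a perfect fifth → B, giving Bdim.
G: root G down a perfect fifth → C, giving C.
Bbsus2: root Bb down a perfect fifth → Eb, giving Ebsus2.
Fm: root F down a perfect fifth → Bb, giving Bbm.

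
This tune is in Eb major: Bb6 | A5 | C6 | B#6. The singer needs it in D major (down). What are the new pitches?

Eb major to D major down is a minor second, so every note moves down by that interval.
Bb6 -> A6
A5 -> G#5
C6 -> B5
B#6 -> A##6

A6 G#5 B5 A##6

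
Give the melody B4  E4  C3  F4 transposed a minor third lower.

G#4 C#4 A2 D4

A minor third down from B4 gives G#4.
A minor third down from E4 gives C#4.
A minor third down from C3 gives A2.
F4 down a minor third is D4.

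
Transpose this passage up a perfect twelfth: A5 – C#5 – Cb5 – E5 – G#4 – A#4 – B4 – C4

A5 becomes E7
C#5 becomes G#6
Cb5 becomes Gb6
E5 becomes B6
G#4 becomes D#6
A#4 becomes E#6
B4 becomes F#6
C4 becomes G5

E7 G#6 Gb6 B6 D#6 E#6 F#6 G5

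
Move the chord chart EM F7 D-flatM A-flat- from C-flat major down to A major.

C-flat major down to A major is a diminished third; each chord root moves by that interval while the quality stays the same.
EM: root E down a diminished third → C##, giving C##M.
F7: root F down a diminished third → D#, giving D#7.
D-flatM: root D-flat down a diminished third → B, giving BM.
A-flat-: root A-flat down a diminished third → F#, giving F#-.

C##M D#7 BM F#-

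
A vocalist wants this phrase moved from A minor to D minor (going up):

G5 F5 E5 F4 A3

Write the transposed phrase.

C6 Bb5 A5 Bb4 D4

From A up to D is a perfect fourth; apply that to each pitch.
G5 -> C6
F5 -> Bb5
E5 -> A5
F4 -> Bb4
A3 -> D4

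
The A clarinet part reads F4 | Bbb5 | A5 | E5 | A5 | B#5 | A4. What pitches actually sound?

The A clarinet sounds a minor third below written, so transpose each written note down a minor third.
F4 -> D4
Bbb5 -> Gb5
A5 -> F#5
E5 -> C#5
A5 -> F#5
B#5 -> G##5
A4 -> F#4

D4 Gb5 F#5 C#5 F#5 G##5 F#4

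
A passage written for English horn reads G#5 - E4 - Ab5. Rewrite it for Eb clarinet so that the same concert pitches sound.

A#4 F#3 Bb4

First find concert pitch: the English horn sounds a perfect fifth below written, so G#5 E4 Ab5 sounds C#5 A3 Db5.
Then write for Eb clarinet: it sounds a minor third above written, so the part must be a minor third below concert.
C#5 → A#4
A3 → F#3
Db5 → Bb4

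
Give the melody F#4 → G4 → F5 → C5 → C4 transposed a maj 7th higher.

E#5 F#5 E6 B5 B4

F#4: a seventh up reaches E, and 11 semitones makes it E#5.
G4: a seventh up reaches F, and 11 semitones makes it F#5.
A major seventh up from F5 gives E6.
C5 up a major seventh is B5.
A major seventh up from C4 gives B4.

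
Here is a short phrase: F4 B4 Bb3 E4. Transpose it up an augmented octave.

F4 becomes F#5
B4 becomes B#5
Bb3 becomes B4
E4 becomes E#5

F#5 B#5 B4 E#5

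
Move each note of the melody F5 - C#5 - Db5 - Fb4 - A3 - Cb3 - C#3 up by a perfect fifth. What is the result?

F5 → C6
C#5 → G#5
Db5 → Ab5
Fb4 → Cb5
A3 → E4
Cb3 → Gb3
C#3 → G#3

C6 G#5 Ab5 Cb5 E4 Gb3 G#3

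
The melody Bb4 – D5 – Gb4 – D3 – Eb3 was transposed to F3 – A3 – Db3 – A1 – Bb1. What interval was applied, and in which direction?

Take the first pair: Bb4 → F3. B to F spans 11 letter names, so the interval is some kind of eleventh.
F3 to Bb4 is 17 semitones, which makes it a perfect eleventh; the second version is lower, so the direction is down.
Checking another pair — Eb3 → Bb1 — gives the same interval.

down a perfect eleventh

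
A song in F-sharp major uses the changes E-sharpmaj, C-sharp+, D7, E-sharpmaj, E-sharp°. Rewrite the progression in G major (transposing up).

F#maj D+ Eb7 F#maj F#°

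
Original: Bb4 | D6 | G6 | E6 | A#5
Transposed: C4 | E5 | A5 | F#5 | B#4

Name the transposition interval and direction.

down a minor seventh

From Bb4 to C4 is 7 letter names — a seventh of some quality.
C4 to Bb4 is 10 semitones, which makes it a minor seventh; the second version is lower, so the direction is down.
Checking another pair — A#5 → B#4 — gives the same interval.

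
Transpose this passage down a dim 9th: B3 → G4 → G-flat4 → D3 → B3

A##2 F##3 F#3 C##2 A##2

B3 to A##2
G4 to F##3
Gb4 to F#3
D3 to C##2
B3 to A##2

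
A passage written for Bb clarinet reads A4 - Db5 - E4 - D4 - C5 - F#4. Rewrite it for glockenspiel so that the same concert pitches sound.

G2 Cb3 D2 C2 Bb2 E2

First find concert pitch: the Bb clarinet sounds a major second below written, so A4 Db5 E4 D4 C5 F#4 sounds G4 Cb5 D4 C4 Bb4 E4.
Then write for glockenspiel: it sounds a perfect fifteenth above written, so the part must be a perfect fifteenth below concert.
G4 → G2
Cb5 → Cb3
D4 → D2
C4 → C2
Bb4 → Bb2
E4 → E2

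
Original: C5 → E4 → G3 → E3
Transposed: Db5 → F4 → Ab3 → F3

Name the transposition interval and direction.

up a minor second

Take the first pair: C5 → Db5. C to D spans 2 letter names, so the interval is some kind of second.
C5 to Db5 is 1 semitone, which makes it a minor second; the second version is higher, so the direction is up.
Checking another pair — E3 → F3 — gives the same interval.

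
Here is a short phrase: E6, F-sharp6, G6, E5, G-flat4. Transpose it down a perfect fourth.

B5 C#6 D6 B4 Db4

E6 down a perfect fourth is B5.
F#6: a fourth down reaches C, and 5 semitones makes it C#6.
G6 down a perfect fourth is D6.
E5: a fourth down reaches B, and 5 semitones makes it B4.
Gb4 down a perfect fourth is Db4.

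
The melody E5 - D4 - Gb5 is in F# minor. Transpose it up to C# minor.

B5 A4 Db6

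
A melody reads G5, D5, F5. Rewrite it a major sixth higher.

E6 B5 D6

G5 → E6
D5 → B5
F5 → D6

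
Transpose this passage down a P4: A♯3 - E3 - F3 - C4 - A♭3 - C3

A#3 gives E#3
E3 gives B2
F3 gives C3
C4 gives G3
Ab3 gives Eb3
C3 gives G2

E#3 B2 C3 G3 Eb3 G2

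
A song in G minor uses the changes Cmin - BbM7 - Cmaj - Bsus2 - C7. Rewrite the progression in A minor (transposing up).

Dmin CM7 Dmaj C#sus2 D7

G minor up to A minor is a major second; each chord root moves by that interval while the quality stays the same.
Cmin: root C up a major second → D, giving Dmin.
BbM7: root Bb up a major second → C, giving CM7.
Cmaj: root C up a major second → D, giving Dmaj.
Bsus2: root B up a major second → C#, giving C#sus2.
C7: root C up a major second → D, giving D7.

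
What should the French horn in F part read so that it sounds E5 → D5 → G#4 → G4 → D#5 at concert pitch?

Written C4 sounds as F3 on the French horn in F, so concert pitches are written a perfect fifth up.
E5 -> B5
D5 -> A5
G#4 -> D#5
G4 -> D5
D#5 -> A#5

B5 A5 D#5 D5 A#5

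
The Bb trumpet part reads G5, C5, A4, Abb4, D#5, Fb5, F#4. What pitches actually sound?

F5 Bb4 G4 Gbb4 C#5 Ebb5 E4

The Bb trumpet sounds a major second below written, so transpose each written note down a major second.
G5 gives F5
C5 gives Bb4
A4 gives G4
Abb4 gives Gbb4
D#5 gives C#5
Fb5 gives Ebb5
F#4 gives E4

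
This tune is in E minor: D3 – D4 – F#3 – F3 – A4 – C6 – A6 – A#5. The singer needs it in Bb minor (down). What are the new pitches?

E minor to Bb minor down is an augmented fourth, so every note moves down by that interval.
D3 → Ab2
D4 → Ab3
F#3 → C3
F3 → Cb3
A4 → Eb4
C6 → Gb5
A6 → Eb6
A#5 → E5

Ab2 Ab3 C3 Cb3 Eb4 Gb5 Eb6 E5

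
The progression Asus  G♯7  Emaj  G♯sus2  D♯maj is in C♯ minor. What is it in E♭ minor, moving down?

Cbsus Bb7 Gbmaj Bbsus2 Fmaj

C♯ minor down to E♭ minor is an augmented sixth; each chord root moves by that interval while the quality stays the same.
Asus: root A down an augmented sixth → Cb, giving Cbsus.
G♯7: root G♯ down an augmented sixth → Bb, giving Bb7.
Emaj: root E down an augmented sixth → Gb, giving Gbmaj.
G♯sus2: root G♯ down an augmented sixth → Bb, giving Bbsus2.
D♯maj: root D♯ down an augmented sixth → F, giving Fmaj.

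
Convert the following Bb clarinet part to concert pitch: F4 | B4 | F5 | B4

Eb4 A4 Eb5 A4

Written C4 on the Bb clarinet sounds as Bb3, a major second lower; apply that shift to every note.
F4 → Eb4
B4 → A4
F5 → Eb5
B4 → A4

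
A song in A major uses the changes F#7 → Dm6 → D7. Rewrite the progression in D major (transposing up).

B7 Gm6 G7

A major up to D major is a perfect fourth; each chord root moves by that interval while the quality stays the same.
F#7: root F# up a perfect fourth → B, giving B7.
Dm6: root D up a perfect fourth → G, giving Gm6.
D7: root D up a perfect fourth → G, giving G7.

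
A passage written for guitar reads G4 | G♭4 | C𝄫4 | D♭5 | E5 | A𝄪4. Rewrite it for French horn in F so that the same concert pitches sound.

D4 Db4 Gbb3 Ab4 B4 E##4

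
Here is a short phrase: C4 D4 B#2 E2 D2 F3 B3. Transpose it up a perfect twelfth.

G5 A5 F##4 B3 A3 C5 F#5

A perfect twelfth up from C4 gives G5.
A perfect twelfth up from D4 gives A5.
B#2 up a perfect twelfth is F##4.
A perfect twelfth up from E2 gives B3.
A perfect twelfth up from D2 gives A3.
F3 up a perfect twelfth is C5.
A perfect twelfth up from B3 gives F#5.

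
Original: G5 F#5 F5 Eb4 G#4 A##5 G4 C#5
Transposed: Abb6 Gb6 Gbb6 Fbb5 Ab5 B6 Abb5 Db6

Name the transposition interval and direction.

up a diminished ninth

From G5 to Abb6 is 9 letter names — a ninth of some quality.
G5 to Abb6 is 12 semitones, which makes it a diminished ninth; the second version is higher, so the direction is up.
Checking another pair — C#5 → Db6 — gives the same interval.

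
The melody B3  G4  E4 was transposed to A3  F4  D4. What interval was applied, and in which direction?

down a major second

From B3 to A3 is 2 letter names — a second of some quality.
A3 to B3 is 2 semitones, which makes it a major second; the second version is lower, so the direction is down.
Checking another pair — E4 → D4 — gives the same interval.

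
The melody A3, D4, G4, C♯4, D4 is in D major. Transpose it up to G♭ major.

Db4 Gb4 Cb5 F4 Gb4

From D up to G♭ is a diminished fourth; apply that to each pitch.
A3 -> Db4
D4 -> Gb4
G4 -> Cb5
C#4 -> F4
D4 -> Gb4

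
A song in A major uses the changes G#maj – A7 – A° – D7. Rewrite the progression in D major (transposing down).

C#maj D7 D° G7

A major down to D major is a perfect fifth; each chord root moves by that interval while the quality stays the same.
G#maj: root G# down a perfect fifth → C#, giving C#maj.
A7: root A down a perfect fifth → D, giving D7.
A°: root A down a perfect fifth → D, giving D°.
D7: root D down a perfect fifth → G, giving G7.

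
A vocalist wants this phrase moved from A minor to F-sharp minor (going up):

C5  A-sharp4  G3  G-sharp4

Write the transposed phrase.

A minor to F-sharp minor up is a major sixth, so every note moves up by that interval.
C5 gives A5
A#4 gives F##5
G3 gives E4
G#4 gives E#5

A5 F##5 E4 E#5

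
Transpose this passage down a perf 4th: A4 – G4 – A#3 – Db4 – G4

E4 D4 E#3 Ab3 D4

A4: a fourth down reaches E, and 5 semitones makes it E4.
A perfect fourth down from G4 gives D4.
A#3: a fourth down reaches E, and 5 semitones makes it E#3.
Db4: a fourth down reaches A, and 5 semitones makes it Ab3.
A perfect fourth down from G4 gives D4.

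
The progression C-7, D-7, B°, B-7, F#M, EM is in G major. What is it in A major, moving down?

D-7 E-7 C#° C#-7 G#M F#M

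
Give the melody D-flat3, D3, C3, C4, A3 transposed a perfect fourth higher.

Gb3 G3 F3 F4 D4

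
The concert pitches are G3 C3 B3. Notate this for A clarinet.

Bb3 Eb3 D4

The A clarinet sounds a minor third below written, so the written part must be a minor third above concert — transpose each note up.
G3 becomes Bb3
C3 becomes Eb3
B3 becomes D4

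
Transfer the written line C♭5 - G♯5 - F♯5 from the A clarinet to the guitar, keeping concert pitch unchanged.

Ab5 E#6 D#6

First find concert pitch: the A clarinet sounds a minor third below written, so C♭5 G♯5 F♯5 sounds Ab4 E#5 D#5.
Then write for guitar: it sounds a perfect octave below written, so the part must be a perfect octave above concert.
Ab4 → Ab5
E#5 → E#6
D#5 → D#6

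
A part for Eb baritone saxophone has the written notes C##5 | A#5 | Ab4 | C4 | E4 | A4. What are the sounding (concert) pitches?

The Eb baritone saxophone sounds a major thirteenth below written, so transpose each written note down a major thirteenth.
C##5 to E#3
A#5 to C#4
Ab4 to Cb3
C4 to Eb2
E4 to G2
A4 to C3

E#3 C#4 Cb3 Eb2 G2 C3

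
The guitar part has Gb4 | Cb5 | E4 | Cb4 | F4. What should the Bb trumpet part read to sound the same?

First find concert pitch: the guitar sounds a perfect octave below written, so Gb4 Cb5 E4 Cb4 F4 sounds Gb3 Cb4 E3 Cb3 F3.
Then write for Bb trumpet: it sounds a major second below written, so the part must be a major second above concert.
Gb3 → Ab3
Cb4 → Db4
E3 → F#3
Cb3 → Db3
F3 → G3

Ab3 Db4 F#3 Db3 G3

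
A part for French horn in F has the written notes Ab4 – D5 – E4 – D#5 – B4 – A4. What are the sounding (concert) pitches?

The French horn in F sounds a perfect fifth below written, so transpose each written note down a perfect fifth.
Ab4 to Db4
D5 to G4
E4 to A3
D#5 to G#4
B4 to E4
A4 to D4

Db4 G4 A3 G#4 E4 D4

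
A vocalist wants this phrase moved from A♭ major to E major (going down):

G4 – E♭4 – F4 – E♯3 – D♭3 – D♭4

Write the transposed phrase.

A♭ major to E major down is a diminished fourth, so every note moves down by that interval.
G4 to D#4
Eb4 to B3
F4 to C#4
E#3 to B##2
Db3 to A2
Db4 to A3

D#4 B3 C#4 B##2 A2 A3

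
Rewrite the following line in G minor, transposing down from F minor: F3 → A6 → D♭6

F minor to G minor down is a minor seventh, so every note moves down by that interval.
F3 to G2
A6 to B5
Db6 to Eb5

G2 B5 Eb5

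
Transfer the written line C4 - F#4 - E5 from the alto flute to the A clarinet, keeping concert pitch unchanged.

Bb3 E4 D5

First find concert pitch: the alto flute sounds a perfect fourth below written, so C4 F#4 E5 sounds G3 C#4 B4.
Then write for A clarinet: it sounds a minor third below written, so the part must be a minor third above concert.
G3 → Bb3
C#4 → E4
B4 → D5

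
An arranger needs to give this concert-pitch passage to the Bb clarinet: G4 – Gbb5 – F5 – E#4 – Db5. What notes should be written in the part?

A4 Abb5 G5 F##4 Eb5

The Bb clarinet sounds a major second below written, so the written part must be a major second above concert — transpose each note up.
G4 to A4
Gbb5 to Abb5
F5 to G5
E#4 to F##4
Db5 to Eb5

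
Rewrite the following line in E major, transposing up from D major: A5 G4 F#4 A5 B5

B5 A4 G#4 B5 C#6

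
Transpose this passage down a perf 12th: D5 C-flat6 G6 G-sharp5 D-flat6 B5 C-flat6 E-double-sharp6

G3 Fb4 C5 C#4 Gb4 E4 Fb4 A##4

D5: a twelfth down reaches G, and 19 semitones makes it G3.
Cb6: a twelfth down reaches F, and 19 semitones makes it Fb4.
G6: a twelfth down reaches C, and 19 semitones makes it C5.
A perfect twelfth down from G#5 gives C#4.
Db6 down a perfect twelfth is Gb4.
A perfect twelfth down from B5 gives E4.
Cb6 down a perfect twelfth is Fb4.
E##6 down a perfect twelfth is A##4.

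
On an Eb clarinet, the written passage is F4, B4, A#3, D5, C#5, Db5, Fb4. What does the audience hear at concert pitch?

Ab4 D5 C#4 F5 E5 Fb5 Abb4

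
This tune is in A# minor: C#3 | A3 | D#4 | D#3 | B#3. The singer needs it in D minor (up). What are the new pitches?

F3 Db4 G4 G3 E4

From A# up to D is a diminished fourth; apply that to each pitch.
C#3 to F3
A3 to Db4
D#4 to G4
D#3 to G3
B#3 to E4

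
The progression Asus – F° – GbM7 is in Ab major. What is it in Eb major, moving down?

Ab major down to Eb major is a perfect fourth; each chord root moves by that interval while the quality stays the same.
Asus: root A down a perfect fourth → E, giving Esus.
F°: root F down a perfect fourth → C, giving C°.
GbM7: root Gb down a perfect fourth → Db, giving DbM7.

Esus C° DbM7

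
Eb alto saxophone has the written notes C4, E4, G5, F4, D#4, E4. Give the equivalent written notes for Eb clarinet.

C3 E3 G4 F3 D#3 E3

First find concert pitch: the Eb alto saxophone sounds a major sixth below written, so C4 E4 G5 F4 D#4 E4 sounds Eb3 G3 Bb4 Ab3 F#3 G3.
Then write for Eb clarinet: it sounds a minor third above written, so the part must be a minor third below concert.
Eb3 → C3
G3 → E3
Bb4 → G4
Ab3 → F3
F#3 → D#3
G3 → E3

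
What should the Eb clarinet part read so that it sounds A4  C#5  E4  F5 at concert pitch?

The Eb clarinet sounds a minor third above written, so the written part must be a minor third below concert — transpose each note down.
A4 gives F#4
C#5 gives A#4
E4 gives C#4
F5 gives D5

F#4 A#4 C#4 D5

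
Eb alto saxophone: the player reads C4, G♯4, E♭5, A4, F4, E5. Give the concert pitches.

Eb3 B3 Gb4 C4 Ab3 G4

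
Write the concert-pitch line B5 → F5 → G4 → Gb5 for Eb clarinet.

G#5 D5 E4 Eb5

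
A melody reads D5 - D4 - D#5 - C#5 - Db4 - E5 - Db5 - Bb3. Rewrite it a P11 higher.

G6 G5 G#6 F#6 Gb5 A6 Gb6 Eb5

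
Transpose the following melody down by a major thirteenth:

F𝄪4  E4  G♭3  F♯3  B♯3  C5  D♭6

A#2 G2 Bbb1 A1 D#2 Eb3 Fb4

F##4 to A#2
E4 to G2
Gb3 to Bbb1
F#3 to A1
B#3 to D#2
C5 to Eb3
Db6 to Fb4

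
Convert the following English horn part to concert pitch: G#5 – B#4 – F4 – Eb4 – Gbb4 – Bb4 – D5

Written C4 on the English horn sounds as F3, a perfect fifth lower; apply that shift to every note.
G#5 to C#5
B#4 to E#4
F4 to Bb3
Eb4 to Ab3
Gbb4 to Cbb4
Bb4 to Eb4
D5 to G4

C#5 E#4 Bb3 Ab3 Cbb4 Eb4 G4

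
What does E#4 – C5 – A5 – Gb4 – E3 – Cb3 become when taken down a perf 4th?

B#3 G4 E5 Db4 B2 Gb2

E#4 down a perfect fourth is B#3.
A perfect fourth down from C5 gives G4.
A perfect fourth down from A5 gives E5.
Gb4 down a perfect fourth is Db4.
E3 down a perfect fourth is B2.
Cb3 down a perfect fourth is Gb2.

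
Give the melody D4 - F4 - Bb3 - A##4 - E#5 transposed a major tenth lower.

Bb2 Db3 Gb2 F##3 C#4

D4: a tenth down reaches B, and 16 semitones makes it Bb2.
F4: a tenth down reaches D, and 16 semitones makes it Db3.
Bb3: a tenth down reaches G, and 16 semitones makes it Gb2.
A##4: a tenth down reaches F, and 16 semitones makes it F##3.
E#5: a tenth down reaches C, and 16 semitones makes it C#4.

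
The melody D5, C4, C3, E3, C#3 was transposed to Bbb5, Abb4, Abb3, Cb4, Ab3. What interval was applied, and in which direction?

up a diminished sixth

From D5 to Bbb5 is 6 letter names — a sixth of some quality.
D5 to Bbb5 is 7 semitones, which makes it a diminished sixth; the second version is higher, so the direction is up.
Checking another pair — C#3 → Ab3 — gives the same interval.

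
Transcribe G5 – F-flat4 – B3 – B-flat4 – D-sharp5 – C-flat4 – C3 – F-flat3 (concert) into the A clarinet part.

Bb5 Abb4 D4 Db5 F#5 Ebb4 Eb3 Abb3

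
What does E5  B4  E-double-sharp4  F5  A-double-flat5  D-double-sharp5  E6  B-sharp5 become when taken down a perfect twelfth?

A3 E3 A##2 Bb3 Dbb4 G##3 A4 E#4

E5 → A3
B4 → E3
E##4 → A##2
F5 → Bb3
Abb5 → Dbb4
D##5 → G##3
E6 → A4
B#5 → E#4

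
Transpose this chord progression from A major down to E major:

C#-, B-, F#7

G#- F#- C#7

A major down to E major is a perfect fourth; each chord root moves by that interval while the quality stays the same.
C#-: root C# down a perfect fourth → G#, giving G#-.
B-: root B down a perfect fourth → F#, giving F#-.
F#7: root F# down a perfect fourth → C#, giving C#7.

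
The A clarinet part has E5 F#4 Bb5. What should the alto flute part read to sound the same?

F#5 G#4 C6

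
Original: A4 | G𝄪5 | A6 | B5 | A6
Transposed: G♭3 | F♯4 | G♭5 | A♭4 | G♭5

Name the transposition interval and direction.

From A4 to Gb3 is 9 letter names — a ninth of some quality.
Gb3 to A4 is 15 semitones, which makes it an augmented ninth; the second version is lower, so the direction is down.
Checking another pair — A6 → Gb5 — gives the same interval.

down an augmented ninth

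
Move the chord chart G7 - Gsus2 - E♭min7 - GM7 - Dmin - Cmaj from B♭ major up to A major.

F#7 F#sus2 Dmin7 F#M7 C#min Bmaj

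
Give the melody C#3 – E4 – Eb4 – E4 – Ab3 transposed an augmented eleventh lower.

C#3 gives G1
E4 gives Bb2
Eb4 gives Bbb2
E4 gives Bb2
Ab3 gives Ebb2

G1 Bb2 Bbb2 Bb2 Ebb2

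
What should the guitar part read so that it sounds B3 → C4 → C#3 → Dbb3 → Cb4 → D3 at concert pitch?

B4 C5 C#4 Dbb4 Cb5 D4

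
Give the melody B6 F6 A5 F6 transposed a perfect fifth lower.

B6 down a perfect fifth is E6.
F6: a fifth down reaches B, and 7 semitones makes it Bb5.
A5 down a perfect fifth is D5.
A perfect fifth down from F6 gives Bb5.

E6 Bb5 D5 Bb5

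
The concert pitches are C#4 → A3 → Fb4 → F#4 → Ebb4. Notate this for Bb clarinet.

The Bb clarinet sounds a major second below written, so the written part must be a major second above concert — transpose each note up.
C#4 -> D#4
A3 -> B3
Fb4 -> Gb4
F#4 -> G#4
Ebb4 -> Fb4

D#4 B3 Gb4 G#4 Fb4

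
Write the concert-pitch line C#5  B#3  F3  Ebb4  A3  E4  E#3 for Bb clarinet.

D#5 C##4 G3 Fb4 B3 F#4 F##3

The Bb clarinet sounds a major second below written, so the written part must be a major second above concert — transpose each note up.
C#5 gives D#5
B#3 gives C##4
F3 gives G3
Ebb4 gives Fb4
A3 gives B3
E4 gives F#4
E#3 gives F##3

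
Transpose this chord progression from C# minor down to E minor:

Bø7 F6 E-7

C# minor down to E minor is a major sixth; each chord root moves by that interval while the quality stays the same.
Bø7: root B down a major sixth → D, giving Dø7.
F6: root F down a major sixth → Ab, giving Ab6.
E-7: root E down a major sixth → G, giving G-7.

Dø7 Ab6 G-7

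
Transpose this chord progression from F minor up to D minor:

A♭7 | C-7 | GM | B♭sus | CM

F minor up to D minor is a major sixth; each chord root moves by that interval while the quality stays the same.
A♭7: root A♭ up a major sixth → F, giving F7.
C-7: root C up a major sixth → A, giving A-7.
GM: root G up a major sixth → E, giving EM.
B♭sus: root B♭ up a major sixth → G, giving Gsus.
CM: root C up a major sixth → A, giving AM.

F7 A-7 EM Gsus AM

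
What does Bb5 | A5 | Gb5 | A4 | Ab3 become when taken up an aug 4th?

E6 D#6 C6 D#5 D4

Bb5 up an augmented fourth is E6.
A5: a fourth up reaches D, and 6 semitones makes it D#6.
Gb5: a fourth up reaches C, and 6 semitones makes it C6.
An augmented fourth up from A4 gives D#5.
Ab3 up an augmented fourth is D4.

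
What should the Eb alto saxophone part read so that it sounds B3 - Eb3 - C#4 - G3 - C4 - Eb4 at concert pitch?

Written C4 sounds as Eb3 on the Eb alto saxophone, so concert pitches are written a major sixth up.
B3 gives G#4
Eb3 gives C4
C#4 gives A#4
G3 gives E4
C4 gives A4
Eb4 gives C5

G#4 C4 A#4 E4 A4 C5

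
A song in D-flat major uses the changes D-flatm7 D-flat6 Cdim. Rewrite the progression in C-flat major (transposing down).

D-flat major down to C-flat major is a major second; each chord root moves by that interval while the quality stays the same.
D-flatm7: root D-flat down a major second → Cb, giving Cbm7.
D-flat6: root D-flat down a major second → Cb, giving Cb6.
Cdim: root C down a major second → Bb, giving Bbdim.

Cbm7 Cb6 Bbdim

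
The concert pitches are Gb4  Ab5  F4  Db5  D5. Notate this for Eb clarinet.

Written C4 sounds as Eb4 on the Eb clarinet, so concert pitches are written a minor third down.
Gb4 gives Eb4
Ab5 gives F5
F4 gives D4
Db5 gives Bb4
D5 gives B4

Eb4 F5 D4 Bb4 B4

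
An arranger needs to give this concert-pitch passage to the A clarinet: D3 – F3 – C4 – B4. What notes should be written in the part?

F3 Ab3 Eb4 D5

The A clarinet sounds a minor third below written, so the written part must be a minor third above concert — transpose each note up.
D3 gives F3
F3 gives Ab3
C4 gives Eb4
B4 gives D5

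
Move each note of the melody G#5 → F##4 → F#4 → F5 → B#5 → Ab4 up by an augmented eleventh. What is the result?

C##7 B##5 B#5 B6 E##7 D6

G#5 gives C##7
F##4 gives B##5
F#4 gives B#5
F5 gives B6
B#5 gives E##7
Ab4 gives D6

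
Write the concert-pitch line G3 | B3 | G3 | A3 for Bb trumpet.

Written C4 sounds as Bb3 on the Bb trumpet, so concert pitches are written a major second up.
G3 becomes A3
B3 becomes C#4
G3 becomes A3
A3 becomes B3

A3 C#4 A3 B3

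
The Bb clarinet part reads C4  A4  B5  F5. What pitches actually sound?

Written C4 on the Bb clarinet sounds as Bb3, a major second lower; apply that shift to every note.
C4 → Bb3
A4 → G4
B5 → A5
F5 → Eb5

Bb3 G4 A5 Eb5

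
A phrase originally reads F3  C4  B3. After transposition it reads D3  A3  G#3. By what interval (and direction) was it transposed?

Take the first pair: F3 → D3. F to D spans 3 letter names, so the interval is some kind of third.
D3 to F3 is 3 semitones, which makes it a minor third; the second version is lower, so the direction is down.
Checking another pair — B3 → G#3 — gives the same interval.

down a minor third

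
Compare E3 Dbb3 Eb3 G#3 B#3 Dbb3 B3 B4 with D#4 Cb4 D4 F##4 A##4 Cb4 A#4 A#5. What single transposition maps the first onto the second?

From E3 to D#4 is 7 letter names — a seventh of some quality.
E3 to D#4 is 11 semitones, which makes it a major seventh; the second version is higher, so the direction is up.
Checking another pair — B4 → A#5 — gives the same interval.

up a major seventh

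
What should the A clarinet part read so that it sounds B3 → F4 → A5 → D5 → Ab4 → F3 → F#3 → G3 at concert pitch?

D4 Ab4 C6 F5 Cb5 Ab3 A3 Bb3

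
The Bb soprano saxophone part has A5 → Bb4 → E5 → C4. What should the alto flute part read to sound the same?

C6 Db5 G5 Eb4

First find concert pitch: the Bb soprano saxophone sounds a major second below written, so A5 Bb4 E5 C4 sounds G5 Ab4 D5 Bb3.
Then write for alto flute: it sounds a perfect fourth below written, so the part must be a perfect fourth above concert.
G5 → C6
Ab4 → Db5
D5 → G5
Bb3 → Eb4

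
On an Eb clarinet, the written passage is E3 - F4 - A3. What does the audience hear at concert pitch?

The Eb clarinet sounds a minor third above written, so transpose each written note up a minor third.
E3 becomes G3
F4 becomes Ab4
A3 becomes C4

G3 Ab4 C4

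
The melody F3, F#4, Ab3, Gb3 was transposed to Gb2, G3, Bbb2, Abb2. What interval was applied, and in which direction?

down a major seventh

From F3 to Gb2 is 7 letter names — a seventh of some quality.
Gb2 to F3 is 11 semitones, which makes it a major seventh; the second version is lower, so the direction is down.
Checking another pair — Gb3 → Abb2 — gives the same interval.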